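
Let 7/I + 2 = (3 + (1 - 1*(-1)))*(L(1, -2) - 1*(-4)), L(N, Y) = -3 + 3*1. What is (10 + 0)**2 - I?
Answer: 1793/18 ≈ 99.611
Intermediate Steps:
L(N, Y) = 0 (L(N, Y) = -3 + 3 = 0)
I = 7/18 (I = 7/(-2 + (3 + (1 - 1*(-1)))*(0 - 1*(-4))) = 7/(-2 + (3 + (1 + 1))*(0 + 4)) = 7/(-2 + (3 + 2)*4) = 7/(-2 + 5*4) = 7/(-2 + 20) = 7/18 ≈ 0.38889)
(10 + 0)**2 - I = (10 + 0)**2 - 1*7/18 = 10**2 - 7/18 = 100 - 7/18 = 1793/18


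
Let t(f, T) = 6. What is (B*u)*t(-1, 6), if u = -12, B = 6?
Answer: -432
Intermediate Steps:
(B*u)*t(-1, 6) = (6*(-12))*6 = -72*6 = -432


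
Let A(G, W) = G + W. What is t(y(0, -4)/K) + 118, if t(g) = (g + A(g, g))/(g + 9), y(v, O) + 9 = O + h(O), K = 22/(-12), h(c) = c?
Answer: 8008/67 ≈ 119.52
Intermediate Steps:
K = -11/6 (K = 22*(-1/12) = -11/6 ≈ -1.8333)
y(v, O) = -9 + 2*O (y(v, O) = -9 + (O + O) = -9 + 2*O)
t(g) = 3*g/(9 + g) (t(g) = (g + (g + g))/(g + 9) = (g + 2*g)/(9 + g) = (3*g)/(9 + g) = 3*g/(9 + g))
t(y(0, -4)/K) + 118 = 3*((-9 + 2*(-4))/(-11/6))/(9 + (-9 + 2*(-4))/(-11/6)) + 118 = 3*((-9 - 8)*(-6/11))/(9 + (-9 - 8)*(-6/11)) + 118 = 3*(-17*(-6/11))/(9 - 17*(-6/11)) + 118 = 3*(102/11)/(9 + 102/11) + 118 = 3*(102/11)/(201/11) + 118 = 3*(102/11)*(11/201) + 118 = 102/67 + 118 = 8008/67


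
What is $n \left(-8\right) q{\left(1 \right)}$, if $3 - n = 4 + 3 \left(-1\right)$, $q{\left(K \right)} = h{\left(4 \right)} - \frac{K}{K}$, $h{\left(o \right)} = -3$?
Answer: $64$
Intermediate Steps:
$q{\left(K \right)} = -4$ ($q{\left(K \right)} = -3 - \frac{K}{K} = -3 - 1 = -4$)
$n = 2$ ($n = 3 - \left(4 + 3 \left(-1\right)\right) = 3 - \left(4 - 3\right) = 3 - 1 = 2$)
$n \left(-8\right) q{\left(1 \right)} = 2 \left(-8\right) \left(-4\right) = \left(-16\right) \left(-4\right) = 64$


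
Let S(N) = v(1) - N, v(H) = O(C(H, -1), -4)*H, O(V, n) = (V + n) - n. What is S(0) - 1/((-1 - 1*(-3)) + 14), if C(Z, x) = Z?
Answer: 15/16 ≈ 0.93750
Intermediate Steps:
O(V, n) = V
v(H) = H² (v(H) = H*H = H²)
S(N) = 1 - N (S(N) = 1² - N = 1 - N)
S(0) - 1/((-1 - 1*(-3)) + 14) = (1 - 1*0) - 1/((-1 - 1*(-3)) + 14) = (1 + 0) - 1/((-1 + 3) + 14) = 1 - 1/(2 + 14) = 1 - 1/16 = 15/16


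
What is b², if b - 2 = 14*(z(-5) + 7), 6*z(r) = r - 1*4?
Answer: 6241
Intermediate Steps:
z(r) = -⅔ + r/6 (z(r) = (r - 1*4)/6 = (r - 4)/6 = (-4 + r)/6 = -⅔ + r/6)
b = 79 (b = 2 + 14*((-⅔ + (⅙)*(-5)) + 7) = 2 + 14*((-⅔ - ⅚) + 7) = 2 + 14*(-3/2 + 7) = 2 + 14*(11/2) = 2 + 77 = 79)
b² = 79² = 6241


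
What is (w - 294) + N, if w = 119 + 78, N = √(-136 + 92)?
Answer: -97 + 2*I*√11 ≈ -97.0 + 6.6332*I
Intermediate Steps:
N = 2*I*√11 (N = √(-44) = 2*I*√11 ≈ 6.6332*I)
w = 197
(w - 294) + N = (197 - 294) + 2*I*√11 = -97 + 2*I*√11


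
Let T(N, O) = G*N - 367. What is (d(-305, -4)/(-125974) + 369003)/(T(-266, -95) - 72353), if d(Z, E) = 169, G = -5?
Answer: -46484783753/8993283860 ≈ -5.1688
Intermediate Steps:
T(N, O) = -367 - 5*N (T(N, O) = -5*N - 367 = -367 - 5*N)
(d(-305, -4)/(-125974) + 369003)/(T(-266, -95) - 72353) = (169/(-125974) + 369003)/((-367 - 5*(-266)) - 72353) = (169*(-1/125974) + 369003)/((-367 + 1330) - 72353) = (-169/125974 + 369003)/(963 - 72353) = (46484783753/125974)/(-71390) = (46484783753/125974)*(-1/71390) = -46484783753/8993283860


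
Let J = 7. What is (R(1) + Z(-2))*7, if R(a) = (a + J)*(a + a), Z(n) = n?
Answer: 98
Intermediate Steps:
R(a) = 2*a*(7 + a) (R(a) = (a + 7)*(a + a) = (7 + a)*(2*a) = 2*a*(7 + a))
(R(1) + Z(-2))*7 = (2*1*(7 + 1) - 2)*7 = (2*1*8 - 2)*7 = (16 - 2)*7 = 14*7 = 98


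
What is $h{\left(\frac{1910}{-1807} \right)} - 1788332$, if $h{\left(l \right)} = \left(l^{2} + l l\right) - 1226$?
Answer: $- \frac{5843345173742}{3265249} \approx -1.7896 \cdot 10^{6}$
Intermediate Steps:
$h{\left(l \right)} = -1226 + 2 l^{2}$ ($h{\left(l \right)} = \left(l^{2} + l^{2}\right) - 1226 = 2 l^{2} - 1226 = -1226 + 2 l^{2}$)
$h{\left(\frac{1910}{-1807} \right)} - 1788332 = \left(-1226 + 2 \left(\frac{1910}{-1807}\right)^{2}\right) - 1788332 = \left(-1226 + 2 \left(1910 \left(- \frac{1}{1807}\right)\right)^{2}\right) - 1788332 = \left(-1226 + 2 \left(- \frac{1910}{1807}\right)^{2}\right) - 1788332 = \left(-1226 + 2 \cdot \frac{3648100}{3265249}\right) - 1788332 = \left(-1226 + \frac{7296200}{3265249}\right) - 1788332 = - \frac{3995899074}{3265249} - 1788332 = - \frac{5843345173742}{3265249}$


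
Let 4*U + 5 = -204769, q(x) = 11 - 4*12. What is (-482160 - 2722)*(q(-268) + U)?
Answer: 24840747301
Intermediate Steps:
q(x) = -37 (q(x) = 11 - 48 = -37)
U = -102387/2 (U = -5/4 + (¼)*(-204769) = -5/4 - 204769/4 = -102387/2 ≈ -51194.)
(-482160 - 2722)*(q(-268) + U) = (-482160 - 2722)*(-37 - 102387/2) = -484882*(-102461/2) = 24840747301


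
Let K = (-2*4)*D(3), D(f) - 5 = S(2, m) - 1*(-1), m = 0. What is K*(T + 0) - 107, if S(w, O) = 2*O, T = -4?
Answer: 85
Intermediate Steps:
D(f) = 6 (D(f) = 5 + (2*0 - 1*(-1)) = 5 + (0 + 1) = 5 + 1 = 6)
K = -48 (K = -2*4*6 = -8*6 = -48)
K*(T + 0) - 107 = -48*(-4 + 0) - 107 = -48*(-4) - 107 = 192 - 107 = 85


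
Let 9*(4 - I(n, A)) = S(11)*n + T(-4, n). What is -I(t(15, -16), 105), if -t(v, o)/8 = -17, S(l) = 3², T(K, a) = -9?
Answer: 131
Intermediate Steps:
S(l) = 9
t(v, o) = 136 (t(v, o) = -8*(-17) = 136)
I(n, A) = 5 - n (I(n, A) = 4 - (9*n - 9)/9 = 4 - (-9 + 9*n)/9 = 4 + (1 - n) = 5 - n)
-I(t(15, -16), 105) = -(5 - 1*136) = -(5 - 136) = -1*(-131) = 131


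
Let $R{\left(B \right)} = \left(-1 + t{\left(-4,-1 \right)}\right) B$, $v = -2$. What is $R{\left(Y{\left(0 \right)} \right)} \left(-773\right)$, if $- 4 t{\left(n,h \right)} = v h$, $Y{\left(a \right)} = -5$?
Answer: $- \frac{11595}{2} \approx -5797.5$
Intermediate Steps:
$t{\left(n,h \right)} = \frac{h}{2}$ ($t{\left(n,h \right)} = - \frac{\left(-2\right) h}{4} = \frac{h}{2}$)
$R{\left(B \right)} = - \frac{3 B}{2}$ ($R{\left(B \right)} = \left(-1 + \frac{1}{2} \left(-1\right)\right) B = \left(-1 - \frac{1}{2}\right) B = - \frac{3 B}{2}$)
$R{\left(Y{\left(0 \right)} \right)} \left(-773\right) = \left(- \frac{3}{2}\right) \left(-5\right) \left(-773\right) = \frac{15}{2} \left(-773\right) = - \frac{11595}{2}$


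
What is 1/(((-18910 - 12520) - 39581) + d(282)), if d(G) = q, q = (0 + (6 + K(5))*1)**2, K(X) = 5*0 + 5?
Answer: -1/70890 ≈ -1.4106e-5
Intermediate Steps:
K(X) = 5 (K(X) = 0 + 5 = 5)
q = 121 (q = (0 + (6 + 5)*1)**2 = (0 + 11*1)**2 = (0 + 11)**2 = 11**2 = 121)
d(G) = 121
1/(((-18910 - 12520) - 39581) + d(282)) = 1/(((-18910 - 12520) - 39581) + 121) = 1/((-31430 - 39581) + 121) = 1/(-71011 + 121) = 1/(-70890) = -1/70890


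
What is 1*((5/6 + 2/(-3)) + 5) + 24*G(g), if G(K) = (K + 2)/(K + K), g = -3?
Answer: 55/6 ≈ 9.1667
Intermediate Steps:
G(K) = (2 + K)/(2*K) (G(K) = (2 + K)/((2*K)) = (2 + K)*(1/(2*K)) = (2 + K)/(2*K))
1*((5/6 + 2/(-3)) + 5) + 24*G(g) = 1*((5/6 + 2/(-3)) + 5) + 24*((1/2)*(2 - 3)/(-3)) = 1*((5*(1/6) + 2*(-1/3)) + 5) + 24*((1/2)*(-1/3)*(-1)) = 1*((5/6 - 2/3) + 5) + 24*(1/6) = 1*(1/6 + 5) + 4 = 1*(31/6) + 4 = 31/6 + 4 = 55/6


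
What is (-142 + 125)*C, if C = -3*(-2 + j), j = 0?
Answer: -102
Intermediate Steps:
C = 6 (C = -3*(-2 + 0) = -3*(-2) = 6)
(-142 + 125)*C = (-142 + 125)*6 = -17*6 = -102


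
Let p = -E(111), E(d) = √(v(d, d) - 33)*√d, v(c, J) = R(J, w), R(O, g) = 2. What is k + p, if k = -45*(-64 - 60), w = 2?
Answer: 5580 - I*√3441 ≈ 5580.0 - 58.66*I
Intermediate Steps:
v(c, J) = 2
E(d) = I*√31*√d (E(d) = √(2 - 33)*√d = √(-31)*√d = (I*√31)*√d = I*√31*√d)
k = 5580 (k = -45*(-124) = 5580)
p = -I*√3441 (p = -I*√31*√111 = -I*√3441 ≈ -58.66*I)
k + p = 5580 - I*√3441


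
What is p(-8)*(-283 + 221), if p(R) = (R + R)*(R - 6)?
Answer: -13888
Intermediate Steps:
p(R) = 2*R*(-6 + R) (p(R) = (2*R)*(-6 + R) = 2*R*(-6 + R))
p(-8)*(-283 + 221) = (2*(-8)*(-6 - 8))*(-283 + 221) = (2*(-8)*(-14))*(-62) = 224*(-62) = -13888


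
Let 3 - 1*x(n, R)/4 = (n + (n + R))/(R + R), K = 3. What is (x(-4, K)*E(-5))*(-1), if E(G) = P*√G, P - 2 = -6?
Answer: 184*I*√5/3 ≈ 137.15*I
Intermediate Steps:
P = -4 (P = 2 - 6 = -4)
x(n, R) = 12 - 2*(R + 2*n)/R (x(n, R) = 12 - 4*(n + (n + R))/(R + R) = 12 - 4*(n + (R + n))/(2*R) = 12 - 4*(R + 2*n)*1/(2*R) = 12 - 2*(R + 2*n)/R)
E(G) = -4*√G
(x(-4, K)*E(-5))*(-1) = ((10 - 4*(-4)/3)*(-4*I*√5))*(-1) = ((10 - 4*(-4)*⅓)*(-4*I*√5))*(-1) = ((10 + 16/3)*(-4*I*√5))*(-1) = (46*(-4*I*√5)/3)*(-1) = -184*I*√5/3*(-1) = 184*I*√5/3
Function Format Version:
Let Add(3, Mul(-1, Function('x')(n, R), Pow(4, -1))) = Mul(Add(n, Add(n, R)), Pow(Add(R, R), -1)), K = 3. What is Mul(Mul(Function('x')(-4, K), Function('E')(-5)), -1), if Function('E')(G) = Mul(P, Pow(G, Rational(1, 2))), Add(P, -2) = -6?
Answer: Mul(Rational(184, 3), I, Pow(5, Rational(1, 2))) ≈ Mul(137.15, I)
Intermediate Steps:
P = -4 (P = Add(2, -6) = -4)
Function('x')(n, R) = Add(12, Mul(-2, Pow(R, -1), Add(R, Mul(2, n)))) (Function('x')(n, R) = Add(12, Mul(-4, Mul(Add(n, Add(n, R)), Pow(Add(R, R), -1)))) = Add(12, Mul(-4, Mul(Add(n, Add(R, n)), Pow(Mul(2, R), -1)))) = Add(12, Mul(-4, Mul(Add(R, Mul(2, n)), Mul(Rational(1, 2), Pow(R, -1))))) = Add(12, Mul(-4, Mul(Rational(1, 2), Pow(R, -1), Add(R, Mul(2, n))))) = Add(12, Mul(-2, Pow(R, -1), Add(R, Mul(2, n)))))
Function('E')(G) = Mul(-4, Pow(G, Rational(1, 2)))
Mul(Mul(Function('x')(-4, K), Function('E')(-5)), -1) = Mul(Mul(Add(10, Mul(-4, -4, Pow(3, -1))), Mul(-4, Pow(-5, Rational(1, 2)))), -1) = Mul(Mul(Add(10, Mul(-4, -4, Rational(1, 3))), Mul(-4, Mul(I, Pow(5, Rational(1, 2))))), -1) = Mul(Mul(Add(10, Rational(16, 3)), Mul(-4, I, Pow(5, Rational(1, 2)))), -1) = Mul(Mul(Rational(46, 3), Mul(-4, I, Pow(5, Rational(1, 2)))), -1) = Mul(Mul(Rational(-184, 3), I, Pow(5, Rational(1, 2))), -1) = Mul(Rational(184, 3), I, Pow(5, Rational(1, 2)))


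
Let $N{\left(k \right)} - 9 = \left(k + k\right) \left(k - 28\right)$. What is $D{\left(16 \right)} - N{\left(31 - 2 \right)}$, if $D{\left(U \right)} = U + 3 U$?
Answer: $-3$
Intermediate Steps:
$N{\left(k \right)} = 9 + 2 k \left(-28 + k\right)$ ($N{\left(k \right)} = 9 + \left(k + k\right) \left(k - 28\right) = 9 + 2 k \left(-28 + k\right)$)
$D{\left(U \right)} = 4 U$
$D{\left(16 \right)} - N{\left(31 - 2 \right)} = 4 \cdot 16 - \left(9 - 56 \left(31 - 2\right) + 2 \left(31 - 2\right)^{2}\right) = 64 - \left(9 - 1624 + 2 \cdot 29^{2}\right) = 64 - \left(9 - 1624 + 2 \cdot 841\right) = 64 - \left(9 - 1624 + 1682\right) = 64 - 67 = -3$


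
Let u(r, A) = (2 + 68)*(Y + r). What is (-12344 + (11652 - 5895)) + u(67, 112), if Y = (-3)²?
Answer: -1267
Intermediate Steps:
Y = 9
u(r, A) = 630 + 70*r (u(r, A) = (2 + 68)*(9 + r) = 70*(9 + r) = 630 + 70*r)
(-12344 + (11652 - 5895)) + u(67, 112) = (-12344 + (11652 - 5895)) + (630 + 70*67) = (-12344 + 5757) + (630 + 4690) = -6587 + 5320 = -1267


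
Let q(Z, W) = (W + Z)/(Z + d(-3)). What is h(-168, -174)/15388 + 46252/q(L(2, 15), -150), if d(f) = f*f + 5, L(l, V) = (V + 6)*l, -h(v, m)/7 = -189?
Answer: -9964125143/415476 ≈ -23982.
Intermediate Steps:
h(v, m) = 1323 (h(v, m) = -7*(-189) = 1323)
L(l, V) = l*(6 + V) (L(l, V) = (6 + V)*l = l*(6 + V))
d(f) = 5 + f² (d(f) = f² + 5 = 5 + f²)
q(Z, W) = (W + Z)/(14 + Z) (q(Z, W) = (W + Z)/(Z + (5 + (-3)²)) = (W + Z)/(Z + (5 + 9)) = (W + Z)/(Z + 14) = (W + Z)/(14 + Z))
h(-168, -174)/15388 + 46252/q(L(2, 15), -150) = 1323/15388 + 46252/(((-150 + 2*(6 + 15))/(14 + 2*(6 + 15)))) = 1323*(1/15388) + 46252/(((-150 + 2*21)/(14 + 2*21))) = 1323/15388 + 46252/(((-150 + 42)/(14 + 42))) = 1323/15388 + 46252/((-108/56)) = 1323/15388 + 46252/(((1/56)*(-108))) = 1323/15388 + 46252/(-27/14) = 1323/15388 + 46252*(-14/27) = 1323/15388 - 647528/27 = -9964125143/415476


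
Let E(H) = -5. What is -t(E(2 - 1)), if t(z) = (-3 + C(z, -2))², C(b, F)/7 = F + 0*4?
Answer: -289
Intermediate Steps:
C(b, F) = 7*F (C(b, F) = 7*(F + 0*4) = 7*(F + 0) = 7*F)
t(z) = 289 (t(z) = (-3 + 7*(-2))² = (-3 - 14)² = (-17)² = 289)
-t(E(2 - 1)) = -1*289 = -289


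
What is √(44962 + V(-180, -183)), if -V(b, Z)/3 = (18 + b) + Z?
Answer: √45997 ≈ 214.47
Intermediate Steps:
V(b, Z) = -54 - 3*Z - 3*b (V(b, Z) = -3*((18 + b) + Z) = -3*(18 + Z + b) = -54 - 3*Z - 3*b)
√(44962 + V(-180, -183)) = √(44962 + (-54 - 3*(-183) - 3*(-180))) = √(44962 + (-54 + 549 + 540)) = √(44962 + 1035) = √45997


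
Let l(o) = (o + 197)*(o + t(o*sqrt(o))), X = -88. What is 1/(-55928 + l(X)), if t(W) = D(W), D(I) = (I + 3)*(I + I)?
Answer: I/(16*(-9289151*I + 7194*sqrt(22))) ≈ -6.7282e-9 + 2.444e-11*I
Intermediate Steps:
D(I) = 2*I*(3 + I) (D(I) = (3 + I)*(2*I) = 2*I*(3 + I))
t(W) = 2*W*(3 + W)
l(o) = (197 + o)*(o + 2*o**(3/2)*(3 + o**(3/2))) (l(o) = (o + 197)*(o + 2*(o*sqrt(o))*(3 + o*sqrt(o))) = (197 + o)*(o + 2*o**(3/2)*(3 + o**(3/2))))
1/(-55928 + l(X)) = 1/(-55928 + ((-88)**2 + 2*(-88)**4 + 6*(-88)**(5/2) + 197*(-88) + 394*(-88)**3 + 1182*(-88)**(3/2))) = 1/(-55928 + (7744 + 2*59969536 + 6*(15488*I*sqrt(22)) - 17336 + 394*(-681472) + 1182*(-176*I*sqrt(22)))) = 1/(-55928 + (7744 + 119939072 + 92928*I*sqrt(22) - 17336 - 268499968 - 208032*I*sqrt(22))) = 1/(-55928 + (-148570488 - 115104*I*sqrt(22))) = 1/(-148626416 - 115104*I*sqrt(22))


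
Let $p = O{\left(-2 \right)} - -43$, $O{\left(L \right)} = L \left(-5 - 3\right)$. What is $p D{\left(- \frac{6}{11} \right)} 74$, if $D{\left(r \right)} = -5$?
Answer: $-21830$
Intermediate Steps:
$O{\left(L \right)} = - 8 L$ ($O{\left(L \right)} = L \left(-8\right) = - 8 L$)
$p = 59$ ($p = \left(-8\right) \left(-2\right) - -43 = 16 + 43 = 59$)
$p D{\left(- \frac{6}{11} \right)} 74 = 59 \left(-5\right) 74 = \left(-295\right) 74 = -21830$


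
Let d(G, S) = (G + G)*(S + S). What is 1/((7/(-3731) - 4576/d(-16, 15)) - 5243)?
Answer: -15990/83759381 ≈ -0.00019090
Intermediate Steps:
d(G, S) = 4*G*S (d(G, S) = (2*G)*(2*S) = 4*G*S)
1/((7/(-3731) - 4576/d(-16, 15)) - 5243) = 1/((7/(-3731) - 4576/(4*(-16)*15)) - 5243) = 1/((7*(-1/3731) - 4576/(-960)) - 5243) = 1/((-1/533 - 4576*(-1/960)) - 5243) = 1/((-1/533 + 143/30) - 5243) = 1/(76189/15990 - 5243) = 1/(-83759381/15990) = -15990/83759381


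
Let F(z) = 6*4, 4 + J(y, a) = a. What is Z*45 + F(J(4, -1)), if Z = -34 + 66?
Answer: 1464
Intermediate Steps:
J(y, a) = -4 + a
Z = 32
F(z) = 24
Z*45 + F(J(4, -1)) = 32*45 + 24 = 1440 + 24 = 1464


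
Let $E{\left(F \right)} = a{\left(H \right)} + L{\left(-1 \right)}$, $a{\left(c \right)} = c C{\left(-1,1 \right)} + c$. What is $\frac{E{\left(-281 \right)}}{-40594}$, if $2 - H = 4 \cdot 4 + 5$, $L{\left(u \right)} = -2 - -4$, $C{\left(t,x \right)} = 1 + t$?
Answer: $\frac{17}{40594} \approx 0.00041878$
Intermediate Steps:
$L{\left(u \right)} = 2$ ($L{\left(u \right)} = -2 + 4 = 2$)
$H = -19$ ($H = 2 - \left(4 \cdot 4 + 5\right) = 2 - \left(16 + 5\right) = 2 - 21 = -19$)
$a{\left(c \right)} = c$ ($a{\left(c \right)} = c \left(1 - 1\right) + c = c 0 + c = 0 + c = c$)
$E{\left(F \right)} = -17$ ($E{\left(F \right)} = -19 + 2 = -17$)
$\frac{E{\left(-281 \right)}}{-40594} = - \frac{17}{-40594} = \left(-17\right) \left(- \frac{1}{40594}\right) = \frac{17}{40594}$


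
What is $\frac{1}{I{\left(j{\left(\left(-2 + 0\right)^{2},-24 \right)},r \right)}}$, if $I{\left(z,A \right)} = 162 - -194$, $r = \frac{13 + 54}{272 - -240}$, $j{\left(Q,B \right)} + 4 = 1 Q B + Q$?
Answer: $\frac{1}{356} \approx 0.002809$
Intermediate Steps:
$j{\left(Q,B \right)} = -4 + Q + B Q$ ($j{\left(Q,B \right)} = -4 + \left(1 Q B + Q\right) = -4 + \left(Q B + Q\right) = -4 + \left(B Q + Q\right) = -4 + \left(Q + B Q\right) = -4 + Q + B Q$)
$r = \frac{67}{512}$ ($r = \frac{67}{272 + 240} = \frac{67}{512} \approx 0.13086$)
$I{\left(z,A \right)} = 356$ ($I{\left(z,A \right)} = 162 + 194 = 356$)
$\frac{1}{I{\left(j{\left(\left(-2 + 0\right)^{2},-24 \right)},r \right)}} = \frac{1}{356}$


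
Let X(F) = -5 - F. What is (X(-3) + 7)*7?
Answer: 35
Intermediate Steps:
(X(-3) + 7)*7 = ((-5 - 1*(-3)) + 7)*7 = ((-5 + 3) + 7)*7 = (-2 + 7)*7 = 5*7 = 35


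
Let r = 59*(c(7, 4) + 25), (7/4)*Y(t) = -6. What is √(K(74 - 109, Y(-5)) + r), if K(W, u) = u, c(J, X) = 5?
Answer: 3*√9618/7 ≈ 42.031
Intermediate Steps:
Y(t) = -24/7 (Y(t) = (4/7)*(-6) = -24/7)
r = 1770 (r = 59*(5 + 25) = 59*30 = 1770)
√(K(74 - 109, Y(-5)) + r) = √(-24/7 + 1770) = √(12366/7) = 3*√9618/7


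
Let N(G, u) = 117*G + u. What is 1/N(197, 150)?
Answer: 1/23199 ≈ 4.3105e-5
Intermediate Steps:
N(G, u) = u + 117*G
1/N(197, 150) = 1/(150 + 117*197) = 1/(150 + 23049) = 1/23199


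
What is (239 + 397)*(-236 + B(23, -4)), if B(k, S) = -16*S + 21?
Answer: -96036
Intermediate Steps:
B(k, S) = 21 - 16*S
(239 + 397)*(-236 + B(23, -4)) = (239 + 397)*(-236 + (21 - 16*(-4))) = 636*(-236 + (21 + 64)) = 636*(-236 + 85) = 636*(-151) = -96036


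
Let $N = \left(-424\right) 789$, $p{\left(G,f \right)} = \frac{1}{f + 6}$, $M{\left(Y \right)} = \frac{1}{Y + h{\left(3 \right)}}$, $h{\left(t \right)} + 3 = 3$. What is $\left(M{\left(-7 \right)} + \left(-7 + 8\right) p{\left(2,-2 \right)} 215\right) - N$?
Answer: $\frac{9368509}{28} \approx 3.3459 \cdot 10^{5}$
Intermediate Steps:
$h{\left(t \right)} = 0$ ($h{\left(t \right)} = -3 + 3 = 0$)
$M{\left(Y \right)} = \frac{1}{Y}$ ($M{\left(Y \right)} = \frac{1}{Y + 0} = \frac{1}{Y}$)
$p{\left(G,f \right)} = \frac{1}{6 + f}$
$N = -334536$
$\left(M{\left(-7 \right)} + \left(-7 + 8\right) p{\left(2,-2 \right)} 215\right) - N = \left(\frac{1}{-7} + \frac{-7 + 8}{6 - 2} \cdot 215\right) - -334536 = \left(- \frac{1}{7} + 1 \cdot \frac{1}{4} \cdot 215\right) + 334536 = \left(- \frac{1}{7} + \frac{1}{4} \cdot 215\right) + 334536 = \left(- \frac{1}{7} + \frac{215}{4}\right) + 334536 = \frac{1501}{28} + 334536 = \frac{9368509}{28}$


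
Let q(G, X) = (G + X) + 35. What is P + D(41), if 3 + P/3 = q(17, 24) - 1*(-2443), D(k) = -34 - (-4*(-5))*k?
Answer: 6694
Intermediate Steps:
q(G, X) = 35 + G + X
D(k) = -34 - 20*k
P = 7548 (P = -9 + 3*((35 + 17 + 24) - 1*(-2443)) = -9 + 3*(76 + 2443) = -9 + 3*2519 = -9 + 7557 = 7548)
P + D(41) = 7548 + (-34 - 20*41) = 7548 + (-34 - 820) = 7548 - 854 = 6694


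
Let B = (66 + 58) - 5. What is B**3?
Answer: 1685159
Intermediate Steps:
B = 119 (B = 124 - 5 = 119)
B**3 = 119**3 = 1685159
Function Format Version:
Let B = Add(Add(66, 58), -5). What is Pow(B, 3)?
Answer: 1685159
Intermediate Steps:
B = 119 (B = Add(124, -5) = 119)
Pow(B, 3) = Pow(119, 3) = 1685159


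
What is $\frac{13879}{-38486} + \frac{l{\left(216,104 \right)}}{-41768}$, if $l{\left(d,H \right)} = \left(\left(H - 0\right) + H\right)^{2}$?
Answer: $- \frac{280594547}{200935406} \approx -1.3964$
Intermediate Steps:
$l{\left(d,H \right)} = 4 H^{2}$ ($l{\left(d,H \right)} = \left(\left(H + 0\right) + H\right)^{2} = \left(H + H\right)^{2} = \left(2 H\right)^{2} = 4 H^{2}$)
$\frac{13879}{-38486} + \frac{l{\left(216,104 \right)}}{-41768} = \frac{13879}{-38486} + \frac{4 \cdot 104^{2}}{-41768} = 13879 \left(- \frac{1}{38486}\right) + 4 \cdot 10816 \left(- \frac{1}{41768}\right) = - \frac{13879}{38486} + 43264 \left(- \frac{1}{41768}\right) = - \frac{13879}{38486} - \frac{5408}{5221} = - \frac{280594547}{200935406}$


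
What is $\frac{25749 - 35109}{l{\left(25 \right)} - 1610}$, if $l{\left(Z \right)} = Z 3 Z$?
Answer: $- \frac{1872}{53} \approx -35.321$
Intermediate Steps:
$l{\left(Z \right)} = 3 Z^{2}$ ($l{\left(Z \right)} = 3 Z Z = 3 Z^{2}$)
$\frac{25749 - 35109}{l{\left(25 \right)} - 1610} = \frac{25749 - 35109}{3 \cdot 25^{2} - 1610} = - \frac{9360}{3 \cdot 625 - 1610} = - \frac{9360}{1875 - 1610} = - \frac{9360}{265} = \left(-9360\right) \frac{1}{265} = - \frac{1872}{53}$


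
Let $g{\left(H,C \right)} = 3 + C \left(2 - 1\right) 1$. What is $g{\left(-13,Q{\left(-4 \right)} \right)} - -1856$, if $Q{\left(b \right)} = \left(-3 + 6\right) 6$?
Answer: $1877$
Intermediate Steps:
$Q{\left(b \right)} = 18$ ($Q{\left(b \right)} = 3 \cdot 6 = 18$)
$g{\left(H,C \right)} = 3 + C$ ($g{\left(H,C \right)} = 3 + C 1 \cdot 1 = 3 + C 1 = 3 + C$)
$g{\left(-13,Q{\left(-4 \right)} \right)} - -1856 = \left(3 + 18\right) - -1856 = 21 + 1856 = 1877$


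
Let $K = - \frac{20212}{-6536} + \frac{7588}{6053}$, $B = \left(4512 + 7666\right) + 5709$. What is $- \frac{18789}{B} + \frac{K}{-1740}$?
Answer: $- \frac{324120932059807}{307828964474760} \approx -1.0529$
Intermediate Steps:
$B = 17887$ ($B = 12178 + 5709 = 17887$)
$K = \frac{42984601}{9890602}$ ($K = \left(-20212\right) \left(- \frac{1}{6536}\right) + 7588 \cdot \frac{1}{6053} = \frac{5053}{1634} + \frac{7588}{6053} = \frac{42984601}{9890602} \approx 4.346$)
$- \frac{18789}{B} + \frac{K}{-1740} = - \frac{18789}{17887} + \frac{42984601}{9890602 \left(-1740\right)} = \left(-18789\right) \frac{1}{17887} + \frac{42984601}{9890602} \left(- \frac{1}{1740}\right) = - \frac{18789}{17887} - \frac{42984601}{17209647480} = - \frac{324120932059807}{307828964474760}$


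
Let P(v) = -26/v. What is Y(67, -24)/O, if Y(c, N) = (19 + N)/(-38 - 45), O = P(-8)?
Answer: 20/1079 ≈ 0.018536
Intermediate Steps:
O = 13/4 (O = -26/(-8) = -26*(-⅛) = 13/4 ≈ 3.2500)
Y(c, N) = -19/83 - N/83 (Y(c, N) = (19 + N)/(-83) = (19 + N)*(-1/83) = -19/83 - N/83)
Y(67, -24)/O = (-19/83 - 1/83*(-24))/(13/4) = (-19/83 + 24/83)*(4/13) = (5/83)*(4/13) = 20/1079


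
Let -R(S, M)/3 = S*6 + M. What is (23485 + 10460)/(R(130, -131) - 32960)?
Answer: -33945/34907 ≈ -0.97244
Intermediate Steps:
R(S, M) = -18*S - 3*M (R(S, M) = -3*(S*6 + M) = -3*(6*S + M) = -3*(M + 6*S) = -18*S - 3*M)
(23485 + 10460)/(R(130, -131) - 32960) = (23485 + 10460)/((-18*130 - 3*(-131)) - 32960) = 33945/((-2340 + 393) - 32960) = 33945/(-1947 - 32960) = 33945/(-34907) = 33945*(-1/34907) = -33945/34907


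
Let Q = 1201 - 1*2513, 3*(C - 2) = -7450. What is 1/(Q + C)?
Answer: -3/11380 ≈ -0.00026362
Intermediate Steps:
C = -7444/3 (C = 2 + (⅓)*(-7450) = 2 - 7450/3 = -7444/3 ≈ -2481.3)
Q = -1312 (Q = 1201 - 2513 = -1312)
1/(Q + C) = 1/(-1312 - 7444/3) = 1/(-11380/3) = -3/11380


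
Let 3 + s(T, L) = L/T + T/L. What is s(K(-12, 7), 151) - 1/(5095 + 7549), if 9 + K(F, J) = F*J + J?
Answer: -437204403/82097492 ≈ -5.3254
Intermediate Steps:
K(F, J) = -9 + J + F*J (K(F, J) = -9 + (F*J + J) = -9 + (J + F*J) = -9 + J + F*J)
s(T, L) = -3 + L/T + T/L (s(T, L) = -3 + (L/T + T/L) = -3 + L/T + T/L)
s(K(-12, 7), 151) - 1/(5095 + 7549) = (-3 + 151/(-9 + 7 - 12*7) + (-9 + 7 - 12*7)/151) - 1/(5095 + 7549) = (-3 + 151/(-9 + 7 - 84) + (-9 + 7 - 84)*(1/151)) - 1/12644 = (-3 + 151/(-86) - 86*1/151) - 1*1/12644 = (-3 + 151*(-1/86) - 86/151) - 1/12644 = (-3 - 151/86 - 86/151) - 1/12644 = -69155/12986 - 1/12644 = -437204403/82097492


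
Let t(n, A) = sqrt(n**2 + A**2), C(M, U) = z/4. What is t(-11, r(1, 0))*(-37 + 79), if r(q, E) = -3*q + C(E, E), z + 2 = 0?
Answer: 21*sqrt(533) ≈ 484.82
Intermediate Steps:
z = -2 (z = -2 + 0 = -2)
C(M, U) = -1/2 (C(M, U) = -2/4 = -2*1/4 = -1/2)
r(q, E) = -1/2 - 3*q (r(q, E) = -3*q - 1/2 = -1/2 - 3*q)
t(n, A) = sqrt(A**2 + n**2)
t(-11, r(1, 0))*(-37 + 79) = sqrt((-1/2 - 3*1)**2 + (-11)**2)*(-37 + 79) = sqrt((-1/2 - 3)**2 + 121)*42 = sqrt((-7/2)**2 + 121)*42 = sqrt(49/4 + 121)*42 = sqrt(533/4)*42 = (sqrt(533)/2)*42 = 21*sqrt(533)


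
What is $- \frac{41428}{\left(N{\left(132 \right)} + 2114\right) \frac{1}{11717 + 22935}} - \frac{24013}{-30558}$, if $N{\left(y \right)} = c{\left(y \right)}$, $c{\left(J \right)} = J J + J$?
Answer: $- \frac{1993975614979}{27321630} \approx -72982.0$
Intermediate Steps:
$c{\left(J \right)} = J + J^{2}$ ($c{\left(J \right)} = J^{2} + J = J + J^{2}$)
$N{\left(y \right)} = y \left(1 + y\right)$
$- \frac{41428}{\left(N{\left(132 \right)} + 2114\right) \frac{1}{11717 + 22935}} - \frac{24013}{-30558} = - \frac{41428}{\left(132 \left(1 + 132\right) + 2114\right) \frac{1}{11717 + 22935}} - \frac{24013}{-30558} = - \frac{41428}{\left(132 \cdot 133 + 2114\right) \frac{1}{34652}} - - \frac{2183}{2778} = - \frac{41428}{\left(17556 + 2114\right) \frac{1}{34652}} + \frac{2183}{2778} = - \frac{41428}{19670 \cdot \frac{1}{34652}} + \frac{2183}{2778} = - \frac{41428}{\frac{9835}{17326}} + \frac{2183}{2778} = \left(-41428\right) \frac{17326}{9835} + \frac{2183}{2778} = - \frac{717781528}{9835} + \frac{2183}{2778} = - \frac{1993975614979}{27321630}$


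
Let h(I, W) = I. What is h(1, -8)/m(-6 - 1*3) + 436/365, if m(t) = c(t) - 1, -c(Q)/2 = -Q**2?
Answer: 70561/58765 ≈ 1.2007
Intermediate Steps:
c(Q) = 2*Q**2 (c(Q) = -(-2)*Q**2 = 2*Q**2)
m(t) = -1 + 2*t**2 (m(t) = 2*t**2 - 1 = -1 + 2*t**2)
h(1, -8)/m(-6 - 1*3) + 436/365 = 1/(-1 + 2*(-6 - 1*3)**2) + 436/365 = 1/(-1 + 2*(-6 - 3)**2) + 436*(1/365) = 1/(-1 + 2*(-9)**2) + 436/365 = 1/(-1 + 2*81) + 436/365 = 1/(-1 + 162) + 436/365 = 1/161 + 436/365 = 70561/58765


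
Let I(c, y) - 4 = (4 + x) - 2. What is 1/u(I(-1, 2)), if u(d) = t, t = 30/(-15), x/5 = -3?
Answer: -½ ≈ -0.50000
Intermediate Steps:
x = -15 (x = 5*(-3) = -15)
t = -2 (t = 30*(-1/15) = -2)
I(c, y) = -9 (I(c, y) = 4 + ((4 - 15) - 2) = 4 + (-11 - 2) = 4 - 13 = -9)
u(d) = -2
1/u(I(-1, 2)) = 1/(-2) = -½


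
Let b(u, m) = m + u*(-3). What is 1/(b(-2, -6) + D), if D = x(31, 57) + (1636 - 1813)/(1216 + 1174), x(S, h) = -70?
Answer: -2390/167477 ≈ -0.014271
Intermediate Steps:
b(u, m) = m - 3*u
D = -167477/2390 (D = -70 + (1636 - 1813)/(1216 + 1174) = -70 - 177/2390 = -167477/2390 ≈ -70.074)
1/(b(-2, -6) + D) = 1/((-6 - 3*(-2)) - 167477/2390) = 1/((-6 + 6) - 167477/2390) = 1/(0 - 167477/2390) = 1/(-167477/2390) = -2390/167477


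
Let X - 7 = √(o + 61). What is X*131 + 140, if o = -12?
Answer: 1974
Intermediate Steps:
X = 14 (X = 7 + √(-12 + 61) = 7 + √49 = 7 + 7 = 14)
X*131 + 140 = 14*131 + 140 = 1834 + 140 = 1974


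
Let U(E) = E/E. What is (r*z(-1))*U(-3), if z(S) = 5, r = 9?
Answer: 45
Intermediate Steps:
U(E) = 1
(r*z(-1))*U(-3) = (9*5)*1 = 45*1 = 45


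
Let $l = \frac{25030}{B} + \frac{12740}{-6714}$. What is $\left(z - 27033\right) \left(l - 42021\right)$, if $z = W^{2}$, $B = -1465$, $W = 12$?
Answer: $\frac{370625151497599}{327867} \approx 1.1304 \cdot 10^{9}$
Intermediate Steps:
$l = - \frac{18671552}{983601}$ ($l = \frac{25030}{-1465} + \frac{12740}{-6714} = 25030 \left(- \frac{1}{1465}\right) + 12740 \left(- \frac{1}{6714}\right) = - \frac{5006}{293} - \frac{6370}{3357} = - \frac{18671552}{983601} \approx -18.983$)
$z = 144$ ($z = 12^{2} = 144$)
$\left(z - 27033\right) \left(l - 42021\right) = \left(144 - 27033\right) \left(- \frac{18671552}{983601} - 42021\right) = \left(-26889\right) \left(- \frac{41350569173}{983601}\right) = \frac{370625151497599}{327867}$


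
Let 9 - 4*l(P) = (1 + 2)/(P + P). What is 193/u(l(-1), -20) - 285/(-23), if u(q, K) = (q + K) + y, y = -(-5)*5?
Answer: 52897/1403 ≈ 37.703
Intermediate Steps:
l(P) = 9/4 - 3/(8*P) (l(P) = 9/4 - (1 + 2)/(4*(P + P)) = 9/4 - 3/(4*(2*P)) = 9/4 - 3*1/(2*P)/4 = 9/4 - 3/(8*P))
y = 25 (y = -1*(-25) = 25)
u(q, K) = 25 + K + q (u(q, K) = (q + K) + 25 = (K + q) + 25 = 25 + K + q)
193/u(l(-1), -20) - 285/(-23) = 193/(25 - 20 + (3/8)*(-1 + 6*(-1))/(-1)) - 285/(-23) = 193/(25 - 20 + (3/8)*(-1)*(-1 - 6)) - 285*(-1/23) = 193/(25 - 20 + (3/8)*(-1)*(-7)) + 285/23 = 193/(25 - 20 + 21/8) + 285/23 = 193/(61/8) + 285/23 = 193*(8/61) + 285/23 = 1544/61 + 285/23 = 52897/1403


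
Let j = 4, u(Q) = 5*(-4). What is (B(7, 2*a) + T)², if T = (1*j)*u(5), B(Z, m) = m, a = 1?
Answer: 6084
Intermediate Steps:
u(Q) = -20
T = -80 (T = (1*4)*(-20) = 4*(-20) = -80)
(B(7, 2*a) + T)² = (2*1 - 80)² = (2 - 80)² = (-78)² = 6084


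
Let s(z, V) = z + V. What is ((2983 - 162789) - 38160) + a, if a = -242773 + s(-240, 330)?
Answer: -440649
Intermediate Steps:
s(z, V) = V + z
a = -242683 (a = -242773 + (330 - 240) = -242773 + 90 = -242683)
((2983 - 162789) - 38160) + a = ((2983 - 162789) - 38160) - 242683 = (-159806 - 38160) - 242683 = -197966 - 242683 = -440649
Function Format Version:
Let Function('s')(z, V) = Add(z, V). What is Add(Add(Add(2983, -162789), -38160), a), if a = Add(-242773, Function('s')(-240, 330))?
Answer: -440649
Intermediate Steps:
Function('s')(z, V) = Add(V, z)
a = -242683 (a = Add(-242773, Add(330, -240)) = Add(-242773, 90) = -242683)
Add(Add(Add(2983, -162789), -38160), a) = Add(Add(Add(2983, -162789), -38160), -242683) = Add(Add(-159806, -38160), -242683) = Add(-197966, -242683) = -440649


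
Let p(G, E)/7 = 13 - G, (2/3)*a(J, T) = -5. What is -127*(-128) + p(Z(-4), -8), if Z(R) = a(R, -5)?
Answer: 32799/2 ≈ 16400.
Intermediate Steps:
a(J, T) = -15/2 (a(J, T) = (3/2)*(-5) = -15/2)
Z(R) = -15/2
p(G, E) = 91 - 7*G (p(G, E) = 7*(13 - G) = 91 - 7*G)
-127*(-128) + p(Z(-4), -8) = -127*(-128) + (91 - 7*(-15/2)) = 16256 + (91 + 105/2) = 16256 + 287/2 = 32799/2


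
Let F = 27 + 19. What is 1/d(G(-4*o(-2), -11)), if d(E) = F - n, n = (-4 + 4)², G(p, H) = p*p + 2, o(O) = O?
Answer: 1/46 ≈ 0.021739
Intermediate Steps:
F = 46
G(p, H) = 2 + p² (G(p, H) = p² + 2 = 2 + p²)
n = 0 (n = 0² = 0)
d(E) = 46 (d(E) = 46 - 1*0 = 46 + 0 = 46)
1/d(G(-4*o(-2), -11)) = 1/46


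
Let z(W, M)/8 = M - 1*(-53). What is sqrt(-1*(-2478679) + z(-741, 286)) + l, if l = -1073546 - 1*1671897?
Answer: -2745443 + sqrt(2481391) ≈ -2.7439e+6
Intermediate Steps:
l = -2745443 (l = -1073546 - 1671897 = -2745443)
z(W, M) = 424 + 8*M (z(W, M) = 8*(M - 1*(-53)) = 8*(M + 53) = 8*(53 + M) = 424 + 8*M)
sqrt(-1*(-2478679) + z(-741, 286)) + l = sqrt(-1*(-2478679) + (424 + 8*286)) - 2745443 = sqrt(2478679 + (424 + 2288)) - 2745443 = sqrt(2478679 + 2712) - 2745443 = sqrt(2481391) - 2745443 = -2745443 + sqrt(2481391)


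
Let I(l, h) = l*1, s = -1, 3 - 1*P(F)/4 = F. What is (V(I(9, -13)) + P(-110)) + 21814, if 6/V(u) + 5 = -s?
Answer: 44529/2 ≈ 22265.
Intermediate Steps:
P(F) = 12 - 4*F
I(l, h) = l
V(u) = -3/2 (V(u) = 6/(-5 - 1*(-1)) = 6/(-5 + 1) = 6/(-4) = 6*(-1/4) = -3/2)
(V(I(9, -13)) + P(-110)) + 21814 = (-3/2 + (12 - 4*(-110))) + 21814 = (-3/2 + (12 + 440)) + 21814 = (-3/2 + 452) + 21814 = 901/2 + 21814 = 44529/2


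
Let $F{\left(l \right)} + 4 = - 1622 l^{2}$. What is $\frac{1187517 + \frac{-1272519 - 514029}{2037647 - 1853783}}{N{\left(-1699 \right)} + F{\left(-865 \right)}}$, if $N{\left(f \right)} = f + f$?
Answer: $- \frac{18194986595}{18595152321344} \approx -0.00097848$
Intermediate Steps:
$N{\left(f \right)} = 2 f$
$F{\left(l \right)} = -4 - 1622 l^{2}$
$\frac{1187517 + \frac{-1272519 - 514029}{2037647 - 1853783}}{N{\left(-1699 \right)} + F{\left(-865 \right)}} = \frac{1187517 + \frac{-1272519 - 514029}{2037647 - 1853783}}{2 \left(-1699\right) - \left(4 + 1622 \left(-865\right)^{2}\right)} = \frac{1187517 - \frac{1786548}{183864}}{-3398 - 1213620954} = \frac{1187517 - \frac{148879}{15322}}{-3398 - 1213620954} = \frac{18194986595}{15322 \left(-1213624352\right)} = \frac{18194986595}{15322} \left(- \frac{1}{1213624352}\right) = - \frac{18194986595}{18595152321344}$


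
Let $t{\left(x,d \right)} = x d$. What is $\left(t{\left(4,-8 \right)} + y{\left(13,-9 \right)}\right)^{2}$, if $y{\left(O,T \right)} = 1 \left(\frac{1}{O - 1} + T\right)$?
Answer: $\frac{241081}{144} \approx 1674.2$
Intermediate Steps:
$t{\left(x,d \right)} = d x$
$y{\left(O,T \right)} = T + \frac{1}{-1 + O}$ ($y{\left(O,T \right)} = 1 \left(\frac{1}{-1 + O} + T\right) = 1 \left(T + \frac{1}{-1 + O}\right) = T + \frac{1}{-1 + O}$)
$\left(t{\left(4,-8 \right)} + y{\left(13,-9 \right)}\right)^{2} = \left(\left(-8\right) 4 + \frac{1 - -9 + 13 \left(-9\right)}{-1 + 13}\right)^{2} = \left(-32 + \frac{1 + 9 - 117}{12}\right)^{2} = \left(-32 + \frac{1}{12} \left(-107\right)\right)^{2} = \left(-32 - \frac{107}{12}\right)^{2} = \left(- \frac{491}{12}\right)^{2} = \frac{241081}{144}$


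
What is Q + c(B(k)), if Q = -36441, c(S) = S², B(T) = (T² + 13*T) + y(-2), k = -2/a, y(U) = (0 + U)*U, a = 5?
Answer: -22774949/625 ≈ -36440.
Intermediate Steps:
y(U) = U² (y(U) = U*U = U²)
k = -⅖ (k = -2/5 = -2*⅕ = -⅖ ≈ -0.40000)
B(T) = 4 + T² + 13*T (B(T) = (T² + 13*T) + (-2)² = (T² + 13*T) + 4 = 4 + T² + 13*T)
Q + c(B(k)) = -36441 + (4 + (-⅖)² + 13*(-⅖))² = -36441 + (4 + 4/25 - 26/5)² = -36441 + (-26/25)² = -36441 + 676/625 = -22774949/625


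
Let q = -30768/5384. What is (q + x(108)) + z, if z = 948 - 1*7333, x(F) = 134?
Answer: -4210769/673 ≈ -6256.7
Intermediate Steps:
q = -3846/673 (q = -30768*1/5384 = -3846/673 ≈ -5.7147)
z = -6385 (z = 948 - 7333 = -6385)
(q + x(108)) + z = (-3846/673 + 134) - 6385 = 86336/673 - 6385 = -4210769/673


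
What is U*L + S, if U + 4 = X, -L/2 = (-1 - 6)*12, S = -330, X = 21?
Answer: 2526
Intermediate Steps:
L = 168 (L = -2*(-1 - 6)*12 = -(-14)*12 = -2*(-84) = 168)
U = 17 (U = -4 + 21 = 17)
U*L + S = 17*168 - 330 = 2856 - 330 = 2526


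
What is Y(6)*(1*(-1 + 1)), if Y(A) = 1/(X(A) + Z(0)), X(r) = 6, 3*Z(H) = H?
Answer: 0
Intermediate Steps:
Z(H) = H/3
Y(A) = ⅙ (Y(A) = 1/(6 + (⅓)*0) = 1/(6 + 0) = 1/6 = ⅙)
Y(6)*(1*(-1 + 1)) = (1*(-1 + 1))/6 = (1*0)/6 = (⅙)*0 = 0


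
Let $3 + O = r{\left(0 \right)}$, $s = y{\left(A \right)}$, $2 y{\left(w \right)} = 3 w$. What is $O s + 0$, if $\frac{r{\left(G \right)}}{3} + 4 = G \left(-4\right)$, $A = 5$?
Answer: $- \frac{225}{2} \approx -112.5$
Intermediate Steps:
$y{\left(w \right)} = \frac{3 w}{2}$
$r{\left(G \right)} = -12 - 12 G$ ($r{\left(G \right)} = -12 + 3 G \left(-4\right) = -12 + 3 \left(- 4 G\right) = -12 - 12 G$)
$s = \frac{15}{2}$ ($s = \frac{3}{2} \cdot 5 = \frac{15}{2} \approx 7.5$)
$O = -15$ ($O = -3 - 12 = -15$)
$O s + 0 = \left(-15\right) \frac{15}{2} + 0 = - \frac{225}{2} + 0 = - \frac{225}{2}$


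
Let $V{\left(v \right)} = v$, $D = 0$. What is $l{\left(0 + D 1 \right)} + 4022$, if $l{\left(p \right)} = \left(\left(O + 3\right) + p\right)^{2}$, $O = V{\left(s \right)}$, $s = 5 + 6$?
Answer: $4218$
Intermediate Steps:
$s = 11$
$O = 11$
$l{\left(p \right)} = \left(14 + p\right)^{2}$ ($l{\left(p \right)} = \left(\left(11 + 3\right) + p\right)^{2} = \left(14 + p\right)^{2}$)
$l{\left(0 + D 1 \right)} + 4022 = \left(14 + \left(0 + 0 \cdot 1\right)\right)^{2} + 4022 = \left(14 + \left(0 + 0\right)\right)^{2} + 4022 = \left(14 + 0\right)^{2} + 4022 = 14^{2} + 4022 = 196 + 4022 = 4218$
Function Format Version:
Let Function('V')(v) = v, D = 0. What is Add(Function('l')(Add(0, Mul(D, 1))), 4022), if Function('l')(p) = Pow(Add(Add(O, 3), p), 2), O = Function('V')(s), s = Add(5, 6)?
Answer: 4218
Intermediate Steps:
s = 11
O = 11
Function('l')(p) = Pow(Add(14, p), 2) (Function('l')(p) = Pow(Add(Add(11, 3), p), 2) = Pow(Add(14, p), 2))
Add(Function('l')(Add(0, Mul(D, 1))), 4022) = Add(Pow(Add(14, Add(0, Mul(0, 1))), 2), 4022) = Add(Pow(Add(14, Add(0, 0)), 2), 4022) = Add(Pow(Add(14, 0), 2), 4022) = Add(Pow(14, 2), 4022) = Add(196, 4022) = 4218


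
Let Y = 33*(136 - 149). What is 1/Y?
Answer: -1/429 ≈ -0.0023310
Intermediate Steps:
Y = -429 (Y = 33*(-13) = -429)
1/Y = 1/(-429) = -1/429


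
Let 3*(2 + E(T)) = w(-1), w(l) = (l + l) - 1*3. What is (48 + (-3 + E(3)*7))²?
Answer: 3364/9 ≈ 373.78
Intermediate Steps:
w(l) = -3 + 2*l (w(l) = 2*l - 3 = -3 + 2*l)
E(T) = -11/3 (E(T) = -2 + (-3 + 2*(-1))/3 = -2 + (-3 - 2)/3 = -2 + (⅓)*(-5) = -2 - 5/3 = -11/3)
(48 + (-3 + E(3)*7))² = (48 + (-3 - 11/3*7))² = (48 + (-3 - 77/3))² = (48 - 86/3)² = (58/3)² = 3364/9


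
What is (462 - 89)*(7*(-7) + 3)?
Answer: -17158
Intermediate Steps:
(462 - 89)*(7*(-7) + 3) = 373*(-49 + 3) = 373*(-46) = -17158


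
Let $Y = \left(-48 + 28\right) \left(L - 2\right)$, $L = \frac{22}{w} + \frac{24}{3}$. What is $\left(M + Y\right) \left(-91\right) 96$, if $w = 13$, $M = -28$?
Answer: $1588608$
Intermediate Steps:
$L = \frac{126}{13}$ ($L = \frac{22}{13} + \frac{24}{3} = 22 \cdot \frac{1}{13} + 24 \cdot \frac{1}{3} = \frac{22}{13} + 8 = \frac{126}{13} \approx 9.6923$)
$Y = - \frac{2000}{13}$ ($Y = \left(-48 + 28\right) \left(\frac{126}{13} - 2\right) = \left(-20\right) \frac{100}{13} = - \frac{2000}{13} \approx -153.85$)
$\left(M + Y\right) \left(-91\right) 96 = \left(-28 - \frac{2000}{13}\right) \left(-91\right) 96 = \left(- \frac{2364}{13}\right) \left(-91\right) 96 = 16548 \cdot 96 = 1588608$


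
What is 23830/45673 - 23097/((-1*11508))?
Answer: 443048307/175201628 ≈ 2.5288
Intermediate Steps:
23830/45673 - 23097/((-1*11508)) = 23830*(1/45673) - 23097/(-11508) = 23830/45673 - 23097*(-1/11508) = 23830/45673 + 7699/3836 = 443048307/175201628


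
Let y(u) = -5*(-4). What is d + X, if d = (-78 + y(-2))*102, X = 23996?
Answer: 18080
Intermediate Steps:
y(u) = 20
d = -5916 (d = (-78 + 20)*102 = -58*102 = -5916)
d + X = -5916 + 23996 = 18080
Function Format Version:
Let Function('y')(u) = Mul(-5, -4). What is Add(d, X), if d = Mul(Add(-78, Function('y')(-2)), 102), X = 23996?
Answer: 18080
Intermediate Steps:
Function('y')(u) = 20
d = -5916 (d = Mul(Add(-78, 20), 102) = Mul(-58, 102) = -5916)
Add(d, X) = Add(-5916, 23996) = 18080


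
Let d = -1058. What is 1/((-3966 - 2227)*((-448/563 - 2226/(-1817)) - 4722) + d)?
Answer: 1817/53128405854 ≈ 3.4200e-8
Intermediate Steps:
1/((-3966 - 2227)*((-448/563 - 2226/(-1817)) - 4722) + d) = 1/((-3966 - 2227)*((-448/563 - 2226/(-1817)) - 4722) - 1058) = 1/(-6193*((-448*1/563 - 2226*(-1/1817)) - 4722) - 1058) = 1/(-6193*((-448/563 + 2226/1817) - 4722) - 1058) = 1/(-6193*(439222/1022971 - 4722) - 1058) = 1/(-6193*(-4830029840/1022971) - 1058) = 1/(53130328240/1817 - 1058) = 1/(53128405854/1817) = 1817/53128405854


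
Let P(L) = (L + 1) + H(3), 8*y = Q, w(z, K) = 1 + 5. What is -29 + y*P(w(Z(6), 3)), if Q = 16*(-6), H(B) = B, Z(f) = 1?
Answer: -149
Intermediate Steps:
Q = -96
w(z, K) = 6
y = -12 (y = (1/8)*(-96) = -12)
P(L) = 4 + L (P(L) = (L + 1) + 3 = (1 + L) + 3 = 4 + L)
-29 + y*P(w(Z(6), 3)) = -29 - 12*(4 + 6) = -29 - 12*10 = -29 - 120 = -149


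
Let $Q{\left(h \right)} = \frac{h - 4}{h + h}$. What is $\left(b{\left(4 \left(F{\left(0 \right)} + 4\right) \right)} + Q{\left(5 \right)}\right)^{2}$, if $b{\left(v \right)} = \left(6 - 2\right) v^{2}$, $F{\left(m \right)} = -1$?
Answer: $\frac{33189121}{100} \approx 3.3189 \cdot 10^{5}$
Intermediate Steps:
$b{\left(v \right)} = 4 v^{2}$
$Q{\left(h \right)} = \frac{-4 + h}{2 h}$
$\left(b{\left(4 \left(F{\left(0 \right)} + 4\right) \right)} + Q{\left(5 \right)}\right)^{2} = \left(4 \left(4 \left(-1 + 4\right)\right)^{2} + \frac{-4 + 5}{2 \cdot 5}\right)^{2} = \left(4 \left(4 \cdot 3\right)^{2} + \frac{1}{2} \cdot \frac{1}{5} \cdot 1\right)^{2} = \left(4 \cdot 12^{2} + \frac{1}{10}\right)^{2} = \left(4 \cdot 144 + \frac{1}{10}\right)^{2} = \left(576 + \frac{1}{10}\right)^{2} = \left(\frac{5761}{10}\right)^{2} = \frac{33189121}{100}$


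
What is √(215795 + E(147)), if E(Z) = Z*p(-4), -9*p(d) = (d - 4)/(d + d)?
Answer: 2*√485502/3 ≈ 464.52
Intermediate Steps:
p(d) = -(-4 + d)/(18*d) (p(d) = -(d - 4)/(9*(d + d)) = -(-4 + d)/(9*(2*d)) = -(-4 + d)*1/(2*d)/9 = -(-4 + d)/(18*d))
E(Z) = -Z/9 (E(Z) = Z*((1/18)*(4 - 1*(-4))/(-4)) = Z*((1/18)*(-¼)*(4 + 4)) = Z*((1/18)*(-¼)*8) = Z*(-⅑) = -Z/9)
√(215795 + E(147)) = √(215795 - ⅑*147) = √(215795 - 49/3) = √(647336/3) = 2*√485502/3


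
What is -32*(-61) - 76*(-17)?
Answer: 3244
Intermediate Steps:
-32*(-61) - 76*(-17) = 1952 + 1292 = 3244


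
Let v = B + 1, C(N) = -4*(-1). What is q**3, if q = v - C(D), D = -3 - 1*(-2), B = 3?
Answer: 0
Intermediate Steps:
D = -1 (D = -3 + 2 = -1)
C(N) = 4
v = 4 (v = 3 + 1 = 4)
q = 0 (q = 4 - 1*4 = 4 - 4 = 0)
q**3 = 0**3 = 0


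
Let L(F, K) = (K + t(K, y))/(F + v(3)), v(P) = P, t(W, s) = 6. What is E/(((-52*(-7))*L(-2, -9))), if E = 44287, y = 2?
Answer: -44287/1092 ≈ -40.556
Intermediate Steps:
L(F, K) = (6 + K)/(3 + F) (L(F, K) = (K + 6)/(F + 3) = (6 + K)/(3 + F))
E/(((-52*(-7))*L(-2, -9))) = 44287/(((-52*(-7))*((6 - 9)/(3 - 2)))) = 44287/((364*(-3/1))) = 44287/((364*(1*(-3)))) = 44287/((364*(-3))) = 44287/(-1092) = 44287*(-1/1092) = -44287/1092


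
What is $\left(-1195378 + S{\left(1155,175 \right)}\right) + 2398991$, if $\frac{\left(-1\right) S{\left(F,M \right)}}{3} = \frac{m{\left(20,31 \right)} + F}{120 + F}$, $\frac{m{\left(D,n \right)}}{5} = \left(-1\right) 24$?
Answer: $\frac{102306898}{85} \approx 1.2036 \cdot 10^{6}$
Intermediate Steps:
$m{\left(D,n \right)} = -120$ ($m{\left(D,n \right)} = 5 \left(\left(-1\right) 24\right) = 5 \left(-24\right) = -120$)
$S{\left(F,M \right)} = - \frac{3 \left(-120 + F\right)}{120 + F}$ ($S{\left(F,M \right)} = - 3 \frac{-120 + F}{120 + F} = - \frac{3 \left(-120 + F\right)}{120 + F}$)
$\left(-1195378 + S{\left(1155,175 \right)}\right) + 2398991 = \left(-1195378 + \frac{3 \left(120 - 1155\right)}{120 + 1155}\right) + 2398991 = \left(-1195378 + \frac{3 \left(120 - 1155\right)}{1275}\right) + 2398991 = \left(-1195378 + 3 \cdot \frac{1}{1275} \left(-1035\right)\right) + 2398991 = \left(-1195378 - \frac{207}{85}\right) + 2398991 = - \frac{101607337}{85} + 2398991 = \frac{102306898}{85}$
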